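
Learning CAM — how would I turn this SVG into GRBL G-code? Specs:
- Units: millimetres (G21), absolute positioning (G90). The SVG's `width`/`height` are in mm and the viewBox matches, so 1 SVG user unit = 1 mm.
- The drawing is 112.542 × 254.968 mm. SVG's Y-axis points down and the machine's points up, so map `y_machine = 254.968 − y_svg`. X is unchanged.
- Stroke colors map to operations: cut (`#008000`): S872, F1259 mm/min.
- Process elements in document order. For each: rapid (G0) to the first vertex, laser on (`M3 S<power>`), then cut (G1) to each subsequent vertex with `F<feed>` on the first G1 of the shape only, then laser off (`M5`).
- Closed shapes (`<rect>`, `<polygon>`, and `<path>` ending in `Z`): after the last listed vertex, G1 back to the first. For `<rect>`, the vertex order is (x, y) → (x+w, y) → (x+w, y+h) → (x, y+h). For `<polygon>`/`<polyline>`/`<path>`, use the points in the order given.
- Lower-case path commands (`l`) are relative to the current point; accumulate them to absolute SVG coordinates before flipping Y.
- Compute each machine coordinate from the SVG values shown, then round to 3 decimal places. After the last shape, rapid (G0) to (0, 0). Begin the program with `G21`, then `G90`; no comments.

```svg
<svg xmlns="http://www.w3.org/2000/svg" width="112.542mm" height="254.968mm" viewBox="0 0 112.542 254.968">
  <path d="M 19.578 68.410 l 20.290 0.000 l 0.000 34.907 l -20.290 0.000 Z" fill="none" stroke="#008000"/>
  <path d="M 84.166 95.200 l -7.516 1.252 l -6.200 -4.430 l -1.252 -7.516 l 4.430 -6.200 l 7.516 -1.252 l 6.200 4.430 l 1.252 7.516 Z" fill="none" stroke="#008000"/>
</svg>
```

G21
G90
G0 X19.578 Y186.558
M3 S872
G1 X39.868 Y186.558 F1259
G1 X39.868 Y151.651
G1 X19.578 Y151.651
G1 X19.578 Y186.558
M5
G0 X84.166 Y159.768
M3 S872
G1 X76.650 Y158.516 F1259
G1 X70.450 Y162.946
G1 X69.198 Y170.462
G1 X73.628 Y176.662
G1 X81.144 Y177.914
G1 X87.344 Y173.484
G1 X88.596 Y165.968
G1 X84.166 Y159.768
M5
G0 X0.000 Y0.000

Since the viewBox matches the mm dimensions, user units are millimetres directly. The only transform is the Y-flip y_m = 254.968 − y_svg.

Shape 1 is a rectangle drawn with `<path>`. Its stroke #008000 means cut at S872, F1259. After flipping Y the toolpath is (19.578,186.558) → (39.868,186.558) → (39.868,151.651) → (19.578,151.651) → (19.578,186.558), returning to the start.

Shape 2 is a regular polygon drawn with `<path>`. Its stroke #008000 means cut at S872, F1259. After flipping Y the toolpath is (84.166,159.768) → (76.650,158.516) → (70.450,162.946) → (69.198,170.462) → (73.628,176.662) → (81.144,177.914) → (87.344,173.484) → (88.596,165.968) → (84.166,159.768), returning to the start.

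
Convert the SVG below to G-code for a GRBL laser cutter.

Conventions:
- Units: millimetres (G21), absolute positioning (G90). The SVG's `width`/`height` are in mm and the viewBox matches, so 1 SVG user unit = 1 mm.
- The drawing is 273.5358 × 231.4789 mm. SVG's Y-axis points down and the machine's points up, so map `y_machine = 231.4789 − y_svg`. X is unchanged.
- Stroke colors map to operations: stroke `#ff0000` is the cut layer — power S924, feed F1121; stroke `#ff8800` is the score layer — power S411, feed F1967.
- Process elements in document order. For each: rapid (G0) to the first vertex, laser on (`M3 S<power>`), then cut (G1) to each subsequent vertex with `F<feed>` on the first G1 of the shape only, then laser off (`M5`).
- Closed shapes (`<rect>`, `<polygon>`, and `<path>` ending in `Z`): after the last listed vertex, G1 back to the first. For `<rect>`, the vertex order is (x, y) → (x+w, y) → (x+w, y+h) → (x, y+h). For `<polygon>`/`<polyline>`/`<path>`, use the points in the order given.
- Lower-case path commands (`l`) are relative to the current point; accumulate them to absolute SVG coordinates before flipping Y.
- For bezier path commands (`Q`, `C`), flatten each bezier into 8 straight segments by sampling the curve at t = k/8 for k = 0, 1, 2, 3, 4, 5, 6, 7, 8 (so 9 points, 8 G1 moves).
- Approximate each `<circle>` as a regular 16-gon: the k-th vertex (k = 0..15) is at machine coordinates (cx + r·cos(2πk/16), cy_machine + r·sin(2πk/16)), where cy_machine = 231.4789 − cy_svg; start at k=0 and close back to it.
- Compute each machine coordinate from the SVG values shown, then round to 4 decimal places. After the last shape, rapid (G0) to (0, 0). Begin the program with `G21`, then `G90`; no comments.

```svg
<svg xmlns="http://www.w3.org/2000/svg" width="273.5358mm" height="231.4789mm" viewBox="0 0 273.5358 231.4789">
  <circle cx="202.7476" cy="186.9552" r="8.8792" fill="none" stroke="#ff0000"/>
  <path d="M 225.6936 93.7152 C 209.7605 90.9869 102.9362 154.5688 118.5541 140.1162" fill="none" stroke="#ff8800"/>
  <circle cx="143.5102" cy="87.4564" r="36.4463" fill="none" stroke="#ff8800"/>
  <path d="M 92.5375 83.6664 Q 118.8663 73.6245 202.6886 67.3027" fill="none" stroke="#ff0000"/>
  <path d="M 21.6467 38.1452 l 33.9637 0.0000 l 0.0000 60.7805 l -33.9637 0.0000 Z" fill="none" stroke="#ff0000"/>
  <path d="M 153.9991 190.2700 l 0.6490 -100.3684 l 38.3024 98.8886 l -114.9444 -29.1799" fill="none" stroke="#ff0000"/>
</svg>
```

G21
G90
G0 X211.6268 Y44.5237
M3 S924
G1 X210.9509 Y47.9216 F1121
G1 X209.0261 Y50.8022
G1 X206.1455 Y52.7270
G1 X202.7476 Y53.4029
G1 X199.3497 Y52.7270
G1 X196.4691 Y50.8022
G1 X194.5443 Y47.9216
G1 X193.8684 Y44.5237
G1 X194.5443 Y41.1258
G1 X196.4691 Y38.2452
G1 X199.3497 Y36.3204
G1 X202.7476 Y35.6445
G1 X206.1455 Y36.3204
G1 X209.0261 Y38.2452
G1 X210.9509 Y41.1258
G1 X211.6268 Y44.5237
M5
G0 X225.6936 Y137.7637
M3 S411
G1 X215.8748 Y135.9604 F1967
G1 X200.0350 Y129.6321
G1 X180.6741 Y120.4703
G1 X160.2922 Y110.1666
G1 X141.3893 Y100.4124
G1 X126.4653 Y92.8993
G1 X118.0202 Y89.3189
G1 X118.5541 Y91.3627
M5
G0 X179.9565 Y144.0225
M3 S411
G1 X177.1822 Y157.9699 F1967
G1 X169.2816 Y169.7939
G1 X157.4576 Y177.6945
G1 X143.5102 Y180.4688
G1 X129.5628 Y177.6945
G1 X117.7388 Y169.7939
G1 X109.8382 Y157.9699
G1 X107.0639 Y144.0225
G1 X109.8382 Y130.0751
G1 X117.7388 Y118.2511
G1 X129.5628 Y110.3505
G1 X143.5102 Y107.5762
G1 X157.4576 Y110.3505
G1 X169.2816 Y118.2511
G1 X177.1822 Y130.0751
G1 X179.9565 Y144.0225
M5
G0 X92.5375 Y147.8125
M3 S924
G1 X100.0180 Y150.2648 F1121
G1 X109.2952 Y152.6009
G1 X120.3691 Y154.8208
G1 X133.2397 Y156.9244
G1 X147.9069 Y158.9117
G1 X164.3708 Y160.7828
G1 X182.6314 Y162.5376
G1 X202.6886 Y164.1762
M5
G0 X21.6467 Y193.3337
M3 S924
G1 X55.6104 Y193.3337 F1121
G1 X55.6104 Y132.5532
G1 X21.6467 Y132.5532
G1 X21.6467 Y193.3337
M5
G0 X153.9991 Y41.2089
M3 S924
G1 X154.6481 Y141.5773 F1121
G1 X192.9505 Y42.6887
G1 X78.0061 Y71.8686
M5
G0 X0.0000 Y0.0000

1 u = 1 mm; y_m = 231.4789 − y.

[1] `<circle>` circle, #ff0000→cut S924 F1121: (211.6268,44.5237) → (210.9509,47.9216) → (209.0261,50.8022) → (206.1455,52.7270) → (202.7476,53.4029) → (199.3497,52.7270) → (196.4691,50.8022) → (194.5443,47.9216) → (193.8684,44.5237) → (194.5443,41.1258) → (196.4691,38.2452) → (199.3497,36.3204) → (202.7476,35.6445) → (206.1455,36.3204) → (209.0261,38.2452) → (210.9509,41.1258) → (211.6268,44.5237) (closed)

[2] `<path>` cubic bezier, #ff8800→score S411 F1967: (225.6936,137.7637) → (215.8748,135.9604) → (200.0350,129.6321) → (180.6741,120.4703) → (160.2922,110.1666) → (141.3893,100.4124) → (126.4653,92.8993) → (118.0202,89.3189) → (118.5541,91.3627)

[3] `<circle>` circle, #ff8800→score S411 F1967: (179.9565,144.0225) → (177.1822,157.9699) → (169.2816,169.7939) → (157.4576,177.6945) → (143.5102,180.4688) → (129.5628,177.6945) → (117.7388,169.7939) → (109.8382,157.9699) → (107.0639,144.0225) → (109.8382,130.0751) → (117.7388,118.2511) → (129.5628,110.3505) → (143.5102,107.5762) → (157.4576,110.3505) → (169.2816,118.2511) → (177.1822,130.0751) → (179.9565,144.0225) (closed)

[4] `<path>` quadratic bezier, #ff0000→cut S924 F1121: (92.5375,147.8125) → (100.0180,150.2648) → (109.2952,152.6009) → (120.3691,154.8208) → (133.2397,156.9244) → (147.9069,158.9117) → (164.3708,160.7828) → (182.6314,162.5376) → (202.6886,164.1762)

[5] `<path>` rectangle, #ff0000→cut S924 F1121: (21.6467,193.3337) → (55.6104,193.3337) → (55.6104,132.5532) → (21.6467,132.5532) → (21.6467,193.3337) (closed)

[6] `<path>` open polyline, #ff0000→cut S924 F1121: (153.9991,41.2089) → (154.6481,141.5773) → (192.9505,42.6887) → (78.0061,71.8686)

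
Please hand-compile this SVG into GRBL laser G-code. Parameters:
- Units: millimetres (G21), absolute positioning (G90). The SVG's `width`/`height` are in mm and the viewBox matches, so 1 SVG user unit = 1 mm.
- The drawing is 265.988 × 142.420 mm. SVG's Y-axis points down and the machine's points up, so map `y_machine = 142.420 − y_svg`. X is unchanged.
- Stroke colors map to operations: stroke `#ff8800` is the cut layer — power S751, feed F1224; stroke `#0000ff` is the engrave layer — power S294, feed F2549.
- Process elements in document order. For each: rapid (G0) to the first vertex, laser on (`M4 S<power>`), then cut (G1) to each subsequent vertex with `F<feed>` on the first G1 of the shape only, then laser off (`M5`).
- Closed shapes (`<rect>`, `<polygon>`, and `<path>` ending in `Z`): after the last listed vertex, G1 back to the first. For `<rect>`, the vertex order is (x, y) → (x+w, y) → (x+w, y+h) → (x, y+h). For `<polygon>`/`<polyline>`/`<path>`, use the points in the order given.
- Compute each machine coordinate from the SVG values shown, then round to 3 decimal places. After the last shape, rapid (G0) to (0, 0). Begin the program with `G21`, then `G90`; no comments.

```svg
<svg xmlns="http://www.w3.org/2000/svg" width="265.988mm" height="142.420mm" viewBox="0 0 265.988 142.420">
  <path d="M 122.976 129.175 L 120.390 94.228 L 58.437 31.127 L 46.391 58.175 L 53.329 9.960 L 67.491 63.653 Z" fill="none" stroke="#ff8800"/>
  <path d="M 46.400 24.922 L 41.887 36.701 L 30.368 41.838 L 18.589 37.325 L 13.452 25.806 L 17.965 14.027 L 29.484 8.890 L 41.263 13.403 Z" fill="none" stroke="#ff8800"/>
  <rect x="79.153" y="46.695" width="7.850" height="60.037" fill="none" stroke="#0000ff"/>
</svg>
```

Since the viewBox matches the mm dimensions, user units are millimetres directly. The only transform is the Y-flip y_m = 142.420 − y_svg.

Shape 1 is a closed polygon drawn with `<path>`. Its stroke #ff8800 means cut at S751, F1224. After flipping Y the toolpath is (122.976,13.245) → (120.390,48.192) → (58.437,111.293) → (46.391,84.245) → (53.329,132.460) → (67.491,78.767) → (122.976,13.245), returning to the start.

Shape 2 is a regular polygon drawn with `<path>`. Its stroke #ff8800 means cut at S751, F1224. After flipping Y the toolpath is (46.400,117.498) → (41.887,105.719) → (30.368,100.582) → (18.589,105.095) → (13.452,116.614) → (17.965,128.393) → (29.484,133.530) → (41.263,129.017) → (46.400,117.498), returning to the start.

Shape 3 is a rectangle drawn with `<rect>`. Its stroke #0000ff means engrave at S294, F2549. After flipping Y the toolpath is (79.153,95.725) → (87.003,95.725) → (87.003,35.688) → (79.153,35.688) → (79.153,95.725), returning to the start.

G21
G90
G0 X122.976 Y13.245
M4 S751
G1 X120.390 Y48.192 F1224
G1 X58.437 Y111.293
G1 X46.391 Y84.245
G1 X53.329 Y132.460
G1 X67.491 Y78.767
G1 X122.976 Y13.245
M5
G0 X46.400 Y117.498
M4 S751
G1 X41.887 Y105.719 F1224
G1 X30.368 Y100.582
G1 X18.589 Y105.095
G1 X13.452 Y116.614
G1 X17.965 Y128.393
G1 X29.484 Y133.530
G1 X41.263 Y129.017
G1 X46.400 Y117.498
M5
G0 X79.153 Y95.725
M4 S294
G1 X87.003 Y95.725 F2549
G1 X87.003 Y35.688
G1 X79.153 Y35.688
G1 X79.153 Y95.725
M5
G0 X0.000 Y0.000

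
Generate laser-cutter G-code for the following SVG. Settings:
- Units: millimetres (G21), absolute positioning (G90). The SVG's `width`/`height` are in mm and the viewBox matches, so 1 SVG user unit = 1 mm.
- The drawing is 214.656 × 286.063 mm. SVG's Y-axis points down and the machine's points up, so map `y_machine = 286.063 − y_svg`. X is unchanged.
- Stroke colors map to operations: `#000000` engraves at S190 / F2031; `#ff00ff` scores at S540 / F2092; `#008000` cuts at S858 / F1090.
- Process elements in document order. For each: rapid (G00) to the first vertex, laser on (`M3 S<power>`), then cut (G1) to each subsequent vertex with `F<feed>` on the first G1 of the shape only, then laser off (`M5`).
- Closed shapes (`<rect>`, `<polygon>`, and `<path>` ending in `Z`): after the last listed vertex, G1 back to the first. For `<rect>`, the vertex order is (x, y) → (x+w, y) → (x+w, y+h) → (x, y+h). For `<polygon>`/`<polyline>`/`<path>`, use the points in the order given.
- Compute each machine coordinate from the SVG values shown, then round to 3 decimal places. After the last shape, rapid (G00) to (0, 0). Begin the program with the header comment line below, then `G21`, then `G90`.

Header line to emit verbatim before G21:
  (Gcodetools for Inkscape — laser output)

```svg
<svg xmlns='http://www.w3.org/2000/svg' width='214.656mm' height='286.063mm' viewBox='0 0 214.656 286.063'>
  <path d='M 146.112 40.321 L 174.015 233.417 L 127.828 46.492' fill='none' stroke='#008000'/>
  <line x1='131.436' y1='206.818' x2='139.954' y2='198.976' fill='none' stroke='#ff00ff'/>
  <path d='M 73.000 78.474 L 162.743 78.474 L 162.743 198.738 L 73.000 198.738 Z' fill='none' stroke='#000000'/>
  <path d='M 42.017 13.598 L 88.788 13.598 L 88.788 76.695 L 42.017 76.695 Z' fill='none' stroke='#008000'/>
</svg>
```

(Gcodetools for Inkscape — laser output)
G21
G90
G00 X146.112 Y245.742
M3 S858
G1 X174.015 Y52.646 F1090
G1 X127.828 Y239.571
M5
G00 X131.436 Y79.245
M3 S540
G1 X139.954 Y87.087 F2092
M5
G00 X73.000 Y207.589
M3 S190
G1 X162.743 Y207.589 F2031
G1 X162.743 Y87.325
G1 X73.000 Y87.325
G1 X73.000 Y207.589
M5
G00 X42.017 Y272.465
M3 S858
G1 X88.788 Y272.465 F1090
G1 X88.788 Y209.368
G1 X42.017 Y209.368
G1 X42.017 Y272.465
M5
G00 X0.000 Y0.000

Since the viewBox matches the mm dimensions, user units are millimetres directly. The only transform is the Y-flip y_m = 286.063 − y_svg.

Shape 1 is a open polyline drawn with `<path>`. Its stroke #008000 means cut at S858, F1090. After flipping Y the toolpath is (146.112,245.742) → (174.015,52.646) → (127.828,239.571).

Shape 2 is a line segment drawn with `<line>`. Its stroke #ff00ff means score at S540, F2092. After flipping Y the toolpath is (131.436,79.245) → (139.954,87.087).

Shape 3 is a rectangle drawn with `<path>`. Its stroke #000000 means engrave at S190, F2031. After flipping Y the toolpath is (73.000,207.589) → (162.743,207.589) → (162.743,87.325) → (73.000,87.325) → (73.000,207.589), returning to the start.

Shape 4 is a rectangle drawn with `<path>`. Its stroke #008000 means cut at S858, F1090. After flipping Y the toolpath is (42.017,272.465) → (88.788,272.465) → (88.788,209.368) → (42.017,209.368) → (42.017,272.465), returning to the start.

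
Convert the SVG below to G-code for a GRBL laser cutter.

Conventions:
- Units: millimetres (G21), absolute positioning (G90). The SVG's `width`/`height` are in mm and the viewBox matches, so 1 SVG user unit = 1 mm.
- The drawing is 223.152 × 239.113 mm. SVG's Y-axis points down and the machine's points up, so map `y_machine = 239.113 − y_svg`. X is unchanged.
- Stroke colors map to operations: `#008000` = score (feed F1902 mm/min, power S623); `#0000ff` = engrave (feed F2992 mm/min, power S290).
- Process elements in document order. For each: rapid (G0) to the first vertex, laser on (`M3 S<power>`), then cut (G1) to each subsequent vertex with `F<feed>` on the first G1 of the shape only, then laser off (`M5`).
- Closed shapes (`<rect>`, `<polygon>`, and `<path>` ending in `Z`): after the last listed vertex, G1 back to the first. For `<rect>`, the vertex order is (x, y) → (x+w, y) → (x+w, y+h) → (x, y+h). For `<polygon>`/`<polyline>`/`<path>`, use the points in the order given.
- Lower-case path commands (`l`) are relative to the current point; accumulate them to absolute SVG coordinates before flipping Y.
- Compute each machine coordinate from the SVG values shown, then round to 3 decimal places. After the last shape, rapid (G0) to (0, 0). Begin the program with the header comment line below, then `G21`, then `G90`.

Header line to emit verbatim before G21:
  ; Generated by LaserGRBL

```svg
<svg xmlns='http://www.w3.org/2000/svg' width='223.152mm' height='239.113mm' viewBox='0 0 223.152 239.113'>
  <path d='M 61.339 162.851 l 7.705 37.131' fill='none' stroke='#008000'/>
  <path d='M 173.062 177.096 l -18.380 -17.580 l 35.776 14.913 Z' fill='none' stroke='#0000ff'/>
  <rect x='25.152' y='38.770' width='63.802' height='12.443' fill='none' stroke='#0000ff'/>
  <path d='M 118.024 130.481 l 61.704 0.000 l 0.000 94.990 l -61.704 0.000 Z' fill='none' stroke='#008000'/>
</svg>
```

viewBox `0 0 223.152 239.113` with mm width/height → 1 unit = 1 mm. Flip: y_m = 239.113 − y_svg.

**Shape 1** — `<path>` line segment, stroke `#008000` → score (S623, F1902). Machine vertices: (61.339,76.262) → (69.044,39.131). Open path.

**Shape 2** — `<path>` closed polygon, stroke `#0000ff` → engrave (S290, F2992). Machine vertices: (173.062,62.017) → (154.682,79.597) → (190.458,64.684) → (173.062,62.017). Closed: final G1 returns to the first vertex.

**Shape 3** — `<rect>` rectangle, stroke `#0000ff` → engrave (S290, F2992). Machine vertices: (25.152,200.343) → (88.954,200.343) → (88.954,187.900) → (25.152,187.900) → (25.152,200.343). Closed: final G1 returns to the first vertex.

**Shape 4** — `<path>` rectangle, stroke `#008000` → score (S623, F1902). Machine vertices: (118.024,108.632) → (179.728,108.632) → (179.728,13.642) → (118.024,13.642) → (118.024,108.632). Closed: final G1 returns to the first vertex.

; Generated by LaserGRBL
G21
G90
G0 X61.339 Y76.262
M3 S623
G1 X69.044 Y39.131 F1902
M5
G0 X173.062 Y62.017
M3 S290
G1 X154.682 Y79.597 F2992
G1 X190.458 Y64.684
G1 X173.062 Y62.017
M5
G0 X25.152 Y200.343
M3 S290
G1 X88.954 Y200.343 F2992
G1 X88.954 Y187.900
G1 X25.152 Y187.900
G1 X25.152 Y200.343
M5
G0 X118.024 Y108.632
M3 S623
G1 X179.728 Y108.632 F1902
G1 X179.728 Y13.642
G1 X118.024 Y13.642
G1 X118.024 Y108.632
M5
G0 X0.000 Y0.000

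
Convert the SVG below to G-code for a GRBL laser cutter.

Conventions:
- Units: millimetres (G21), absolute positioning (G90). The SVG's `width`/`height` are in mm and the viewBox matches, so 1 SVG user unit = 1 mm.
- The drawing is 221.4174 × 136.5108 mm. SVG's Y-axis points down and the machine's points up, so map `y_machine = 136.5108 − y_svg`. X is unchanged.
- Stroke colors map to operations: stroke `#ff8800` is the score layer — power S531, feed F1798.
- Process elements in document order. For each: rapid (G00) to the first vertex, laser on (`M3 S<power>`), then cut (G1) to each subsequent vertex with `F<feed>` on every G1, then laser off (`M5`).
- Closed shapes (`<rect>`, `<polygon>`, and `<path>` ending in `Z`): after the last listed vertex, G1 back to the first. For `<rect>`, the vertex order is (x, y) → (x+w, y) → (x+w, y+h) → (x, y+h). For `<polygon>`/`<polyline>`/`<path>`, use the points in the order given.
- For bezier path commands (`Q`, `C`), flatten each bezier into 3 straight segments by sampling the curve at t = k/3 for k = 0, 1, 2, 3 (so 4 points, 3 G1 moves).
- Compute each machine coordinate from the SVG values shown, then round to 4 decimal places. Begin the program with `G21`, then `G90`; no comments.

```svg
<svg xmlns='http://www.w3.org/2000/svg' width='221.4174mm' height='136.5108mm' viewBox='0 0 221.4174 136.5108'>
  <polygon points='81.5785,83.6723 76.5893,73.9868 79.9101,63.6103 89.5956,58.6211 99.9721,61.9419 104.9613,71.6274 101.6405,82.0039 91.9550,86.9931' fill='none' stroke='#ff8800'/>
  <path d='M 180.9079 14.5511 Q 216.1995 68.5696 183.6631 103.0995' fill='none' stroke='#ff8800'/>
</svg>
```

Since the viewBox matches the mm dimensions, user units are millimetres directly. The only transform is the Y-flip y_m = 136.5108 − y_svg.

Shape 1 is a regular polygon drawn with `<polygon>`. Its stroke #ff8800 means score at S531, F1798. After flipping Y the toolpath is (81.5785,52.8385) → (76.5893,62.5240) → (79.9101,72.9005) → (89.5956,77.8897) → (99.9721,74.5689) → (104.9613,64.8834) → (101.6405,54.5069) → (91.9550,49.5177) → (81.5785,52.8385), returning to the start.

Shape 2 is a quadratic bezier drawn with `<path>`. Its stroke #ff8800 means score at S531, F1798. After flipping Y the toolpath is (180.9079,121.9597) → (196.8992,88.1128) → (197.8176,58.5966) → (183.6631,33.4113).

G21
G90
G00 X81.5785 Y52.8385
M3 S531
G1 X76.5893 Y62.5240 F1798
G1 X79.9101 Y72.9005 F1798
G1 X89.5956 Y77.8897 F1798
G1 X99.9721 Y74.5689 F1798
G1 X104.9613 Y64.8834 F1798
G1 X101.6405 Y54.5069 F1798
G1 X91.9550 Y49.5177 F1798
G1 X81.5785 Y52.8385 F1798
M5
G00 X180.9079 Y121.9597
M3 S531
G1 X196.8992 Y88.1128 F1798
G1 X197.8176 Y58.5966 F1798
G1 X183.6631 Y33.4113 F1798
M5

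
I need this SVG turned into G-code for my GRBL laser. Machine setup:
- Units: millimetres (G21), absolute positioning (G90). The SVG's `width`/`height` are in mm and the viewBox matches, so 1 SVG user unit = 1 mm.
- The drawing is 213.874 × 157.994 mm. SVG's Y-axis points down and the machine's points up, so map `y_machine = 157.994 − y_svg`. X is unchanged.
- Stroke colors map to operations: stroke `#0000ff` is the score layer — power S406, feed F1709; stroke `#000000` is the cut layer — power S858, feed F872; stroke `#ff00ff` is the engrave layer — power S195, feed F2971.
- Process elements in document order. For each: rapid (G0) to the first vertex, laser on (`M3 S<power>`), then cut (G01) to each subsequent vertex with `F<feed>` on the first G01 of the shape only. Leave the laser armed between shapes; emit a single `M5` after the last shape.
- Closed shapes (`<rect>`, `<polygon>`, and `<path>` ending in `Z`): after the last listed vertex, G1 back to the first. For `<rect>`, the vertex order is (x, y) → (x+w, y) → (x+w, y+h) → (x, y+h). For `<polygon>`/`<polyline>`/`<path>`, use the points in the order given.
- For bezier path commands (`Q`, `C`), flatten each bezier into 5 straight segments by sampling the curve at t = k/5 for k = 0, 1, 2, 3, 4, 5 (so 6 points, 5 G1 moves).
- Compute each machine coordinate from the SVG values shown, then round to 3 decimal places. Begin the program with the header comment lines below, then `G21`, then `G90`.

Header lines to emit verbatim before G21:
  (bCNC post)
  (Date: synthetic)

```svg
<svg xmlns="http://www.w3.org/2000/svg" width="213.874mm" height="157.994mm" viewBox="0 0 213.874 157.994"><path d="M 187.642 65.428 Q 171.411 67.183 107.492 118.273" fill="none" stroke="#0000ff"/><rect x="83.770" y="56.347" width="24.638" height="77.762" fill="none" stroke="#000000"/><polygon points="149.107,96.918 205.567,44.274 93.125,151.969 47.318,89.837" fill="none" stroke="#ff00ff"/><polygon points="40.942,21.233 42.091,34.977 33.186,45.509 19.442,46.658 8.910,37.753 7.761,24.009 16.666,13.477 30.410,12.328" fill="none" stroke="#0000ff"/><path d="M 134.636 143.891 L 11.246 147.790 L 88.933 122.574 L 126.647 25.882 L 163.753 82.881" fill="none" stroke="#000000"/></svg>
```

(bCNC post)
(Date: synthetic)
G21
G90
G0 X187.642 Y92.566
M3 S406
G01 X179.242 Y89.891 F1709
G01 X167.027 Y83.268
G01 X150.997 Y72.699
G01 X131.152 Y58.184
G01 X107.492 Y39.721
G0 X83.770 Y101.647
M3 S858
G01 X108.408 Y101.647 F872
G01 X108.408 Y23.885
G01 X83.770 Y23.885
G01 X83.770 Y101.647
G0 X149.107 Y61.076
M3 S195
G01 X205.567 Y113.720 F2971
G01 X93.125 Y6.025
G01 X47.318 Y68.157
G01 X149.107 Y61.076
G0 X40.942 Y136.761
M3 S406
G01 X42.091 Y123.017 F1709
G01 X33.186 Y112.485
G01 X19.442 Y111.336
G01 X8.910 Y120.241
G01 X7.761 Y133.985
G01 X16.666 Y144.517
G01 X30.410 Y145.666
G01 X40.942 Y136.761
G0 X134.636 Y14.103
M3 S858
G01 X11.246 Y10.204 F872
G01 X88.933 Y35.420
G01 X126.647 Y132.112
G01 X163.753 Y75.113
M5

1 u = 1 mm; y_m = 157.994 − y.

[1] `<path>` quadratic bezier, #0000ff→score S406 F1709: (187.642,92.566) → (179.242,89.891) → (167.027,83.268) → (150.997,72.699) → (131.152,58.184) → (107.492,39.721)

[2] `<rect>` rectangle, #000000→cut S858 F872: (83.770,101.647) → (108.408,101.647) → (108.408,23.885) → (83.770,23.885) → (83.770,101.647) (closed)

[3] `<polygon>` closed polygon, #ff00ff→engrave S195 F2971: (149.107,61.076) → (205.567,113.720) → (93.125,6.025) → (47.318,68.157) → (149.107,61.076) (closed)

[4] `<polygon>` regular polygon, #0000ff→score S406 F1709: (40.942,136.761) → (42.091,123.017) → (33.186,112.485) → (19.442,111.336) → (8.910,120.241) → (7.761,133.985) → (16.666,144.517) → (30.410,145.666) → (40.942,136.761) (closed)

[5] `<path>` open polyline, #000000→cut S858 F872: (134.636,14.103) → (11.246,10.204) → (88.933,35.420) → (126.647,132.112) → (163.753,75.113)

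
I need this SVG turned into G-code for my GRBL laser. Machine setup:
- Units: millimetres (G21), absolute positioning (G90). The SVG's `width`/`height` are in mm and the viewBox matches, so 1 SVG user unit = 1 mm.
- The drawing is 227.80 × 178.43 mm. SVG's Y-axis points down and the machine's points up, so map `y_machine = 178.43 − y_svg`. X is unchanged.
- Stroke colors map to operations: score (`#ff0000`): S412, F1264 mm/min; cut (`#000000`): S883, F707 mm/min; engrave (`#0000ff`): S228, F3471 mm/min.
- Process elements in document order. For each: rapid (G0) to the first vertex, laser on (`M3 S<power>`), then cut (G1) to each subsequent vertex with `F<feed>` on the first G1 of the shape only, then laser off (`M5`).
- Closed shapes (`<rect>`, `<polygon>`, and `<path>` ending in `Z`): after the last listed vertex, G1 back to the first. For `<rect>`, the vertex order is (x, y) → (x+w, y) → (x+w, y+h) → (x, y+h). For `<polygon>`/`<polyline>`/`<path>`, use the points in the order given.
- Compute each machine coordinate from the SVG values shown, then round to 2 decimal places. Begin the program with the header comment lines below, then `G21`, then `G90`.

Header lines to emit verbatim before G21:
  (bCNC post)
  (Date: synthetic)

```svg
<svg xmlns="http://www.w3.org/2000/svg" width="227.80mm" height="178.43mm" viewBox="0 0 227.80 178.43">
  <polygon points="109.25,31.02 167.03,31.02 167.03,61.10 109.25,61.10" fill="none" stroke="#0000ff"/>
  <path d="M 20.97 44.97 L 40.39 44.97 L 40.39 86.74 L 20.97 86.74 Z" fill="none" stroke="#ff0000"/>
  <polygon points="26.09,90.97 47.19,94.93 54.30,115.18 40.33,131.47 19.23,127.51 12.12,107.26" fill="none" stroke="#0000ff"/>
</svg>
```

(bCNC post)
(Date: synthetic)
G21
G90
G0 X109.25 Y147.41
M3 S228
G1 X167.03 Y147.41 F3471
G1 X167.03 Y117.33
G1 X109.25 Y117.33
G1 X109.25 Y147.41
M5
G0 X20.97 Y133.46
M3 S412
G1 X40.39 Y133.46 F1264
G1 X40.39 Y91.69
G1 X20.97 Y91.69
G1 X20.97 Y133.46
M5
G0 X26.09 Y87.46
M3 S228
G1 X47.19 Y83.50 F3471
G1 X54.30 Y63.25
G1 X40.33 Y46.96
G1 X19.23 Y50.92
G1 X12.12 Y71.17
G1 X26.09 Y87.46
M5

Since the viewBox matches the mm dimensions, user units are millimetres directly. The only transform is the Y-flip y_m = 178.43 − y_svg.

Shape 1 is a rectangle drawn with `<polygon>`. Its stroke #0000ff means engrave at S228, F3471. After flipping Y the toolpath is (109.25,147.41) → (167.03,147.41) → (167.03,117.33) → (109.25,117.33) → (109.25,147.41), returning to the start.

Shape 2 is a rectangle drawn with `<path>`. Its stroke #ff0000 means score at S412, F1264. After flipping Y the toolpath is (20.97,133.46) → (40.39,133.46) → (40.39,91.69) → (20.97,91.69) → (20.97,133.46), returning to the start.

Shape 3 is a regular polygon drawn with `<polygon>`. Its stroke #0000ff means engrave at S228, F3471. After flipping Y the toolpath is (26.09,87.46) → (47.19,83.50) → (54.30,63.25) → (40.33,46.96) → (19.23,50.92) → (12.12,71.17) → (26.09,87.46), returning to the start.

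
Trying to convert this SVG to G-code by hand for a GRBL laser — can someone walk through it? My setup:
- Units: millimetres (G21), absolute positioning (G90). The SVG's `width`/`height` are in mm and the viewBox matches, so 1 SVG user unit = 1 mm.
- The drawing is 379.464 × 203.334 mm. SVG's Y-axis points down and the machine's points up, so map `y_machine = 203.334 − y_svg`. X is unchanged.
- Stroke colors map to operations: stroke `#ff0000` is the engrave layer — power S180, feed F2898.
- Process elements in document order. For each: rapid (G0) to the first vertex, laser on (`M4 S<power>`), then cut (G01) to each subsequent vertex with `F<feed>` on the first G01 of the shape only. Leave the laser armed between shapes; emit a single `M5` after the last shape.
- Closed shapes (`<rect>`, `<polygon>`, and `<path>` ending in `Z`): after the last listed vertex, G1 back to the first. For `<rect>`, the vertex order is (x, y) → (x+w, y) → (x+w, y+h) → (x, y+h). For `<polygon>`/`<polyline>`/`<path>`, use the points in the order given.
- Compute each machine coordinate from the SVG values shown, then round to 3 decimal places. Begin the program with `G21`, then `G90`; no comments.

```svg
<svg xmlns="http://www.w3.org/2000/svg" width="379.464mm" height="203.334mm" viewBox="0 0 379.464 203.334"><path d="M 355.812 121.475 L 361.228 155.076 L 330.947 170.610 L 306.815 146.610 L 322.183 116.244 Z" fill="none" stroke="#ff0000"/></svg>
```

G21
G90
G0 X355.812 Y81.859
M4 S180
G01 X361.228 Y48.258 F2898
G01 X330.947 Y32.724
G01 X306.815 Y56.724
G01 X322.183 Y87.090
G01 X355.812 Y81.859
M5

1 u = 1 mm; y_m = 203.334 − y.

[1] `<path>` regular polygon, #ff0000→engrave S180 F2898: (355.812,81.859) → (361.228,48.258) → (330.947,32.724) → (306.815,56.724) → (322.183,87.090) → (355.812,81.859) (closed)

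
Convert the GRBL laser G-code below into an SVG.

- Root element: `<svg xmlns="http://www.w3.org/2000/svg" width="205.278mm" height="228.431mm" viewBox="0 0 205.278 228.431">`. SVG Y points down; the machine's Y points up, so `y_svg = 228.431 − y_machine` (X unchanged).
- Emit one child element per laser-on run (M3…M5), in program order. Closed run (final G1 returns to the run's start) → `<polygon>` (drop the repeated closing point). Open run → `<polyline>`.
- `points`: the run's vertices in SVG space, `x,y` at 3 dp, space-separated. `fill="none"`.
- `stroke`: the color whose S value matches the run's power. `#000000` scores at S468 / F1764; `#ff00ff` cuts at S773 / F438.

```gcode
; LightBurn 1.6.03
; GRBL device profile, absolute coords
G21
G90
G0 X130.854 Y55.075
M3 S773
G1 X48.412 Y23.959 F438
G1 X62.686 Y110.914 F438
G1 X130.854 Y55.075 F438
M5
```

y_svg = 228.431 − y_m. Every run uses S773, so all elements get stroke `#ff00ff` (cut).

[1] closed run; points: 130.854,173.356 48.412,204.472 62.686,117.517

<svg xmlns="http://www.w3.org/2000/svg" width="205.278mm" height="228.431mm" viewBox="0 0 205.278 228.431">
  <polygon points="130.854,173.356 48.412,204.472 62.686,117.517" fill="none" stroke="#ff00ff"/>
</svg>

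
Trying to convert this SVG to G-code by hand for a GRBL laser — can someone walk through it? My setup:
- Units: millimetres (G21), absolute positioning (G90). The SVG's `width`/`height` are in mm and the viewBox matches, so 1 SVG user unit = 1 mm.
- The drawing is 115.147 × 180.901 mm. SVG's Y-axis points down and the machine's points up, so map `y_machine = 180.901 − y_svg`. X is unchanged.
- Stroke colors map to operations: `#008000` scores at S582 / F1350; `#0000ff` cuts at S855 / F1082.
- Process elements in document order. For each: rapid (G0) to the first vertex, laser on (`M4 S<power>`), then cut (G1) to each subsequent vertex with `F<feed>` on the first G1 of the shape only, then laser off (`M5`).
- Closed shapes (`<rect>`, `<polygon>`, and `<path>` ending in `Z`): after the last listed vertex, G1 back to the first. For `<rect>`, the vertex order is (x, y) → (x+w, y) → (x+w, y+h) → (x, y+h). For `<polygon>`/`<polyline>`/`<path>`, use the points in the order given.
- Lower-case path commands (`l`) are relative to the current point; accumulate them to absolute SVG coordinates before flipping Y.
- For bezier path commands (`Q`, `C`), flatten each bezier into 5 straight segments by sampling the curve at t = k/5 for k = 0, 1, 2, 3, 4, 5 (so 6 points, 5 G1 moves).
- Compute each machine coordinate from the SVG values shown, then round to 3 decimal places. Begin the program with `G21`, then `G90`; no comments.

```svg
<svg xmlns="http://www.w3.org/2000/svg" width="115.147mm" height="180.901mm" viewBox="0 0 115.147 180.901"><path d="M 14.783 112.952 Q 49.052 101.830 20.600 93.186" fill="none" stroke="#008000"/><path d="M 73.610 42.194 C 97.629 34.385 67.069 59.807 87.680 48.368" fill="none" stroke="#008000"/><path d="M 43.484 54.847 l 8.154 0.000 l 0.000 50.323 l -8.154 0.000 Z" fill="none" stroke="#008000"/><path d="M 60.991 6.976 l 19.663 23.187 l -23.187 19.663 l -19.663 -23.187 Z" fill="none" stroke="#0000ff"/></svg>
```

G21
G90
G0 X14.783 Y67.949
M4 S582
G1 X25.982 Y72.299 F1350
G1 X32.163 Y76.450
G1 X33.326 Y80.403
G1 X29.472 Y84.158
G1 X20.600 Y87.715
M5
G0 X73.610 Y138.707
M4 S582
G1 X82.318 Y139.965 F1350
G1 X83.003 Y136.613
G1 X80.741 Y132.014
G1 X80.608 Y129.532
G1 X87.680 Y132.533
M5
G0 X43.484 Y126.054
M4 S582
G1 X51.638 Y126.054 F1350
G1 X51.638 Y75.731
G1 X43.484 Y75.731
G1 X43.484 Y126.054
M5
G0 X60.991 Y173.925
M4 S855
G1 X80.654 Y150.738 F1082
G1 X57.467 Y131.075
G1 X37.804 Y154.262
G1 X60.991 Y173.925
M5

Since the viewBox matches the mm dimensions, user units are millimetres directly. The only transform is the Y-flip y_m = 180.901 − y_svg.

Shape 1 is a quadratic bezier drawn with `<path>`. Its stroke #008000 means score at S582, F1350. After flipping Y the toolpath is (14.783,67.949) → (25.982,72.299) → (32.163,76.450) → (33.326,80.403) → (29.472,84.158) → (20.600,87.715).

Shape 2 is a cubic bezier drawn with `<path>`. Its stroke #008000 means score at S582, F1350. After flipping Y the toolpath is (73.610,138.707) → (82.318,139.965) → (83.003,136.613) → (80.741,132.014) → (80.608,129.532) → (87.680,132.533).

Shape 3 is a rectangle drawn with `<path>`. Its stroke #008000 means score at S582, F1350. After flipping Y the toolpath is (43.484,126.054) → (51.638,126.054) → (51.638,75.731) → (43.484,75.731) → (43.484,126.054), returning to the start.

Shape 4 is a regular polygon drawn with `<path>`. Its stroke #0000ff means cut at S855, F1082. After flipping Y the toolpath is (60.991,173.925) → (80.654,150.738) → (57.467,131.075) → (37.804,154.262) → (60.991,173.925), returning to the start.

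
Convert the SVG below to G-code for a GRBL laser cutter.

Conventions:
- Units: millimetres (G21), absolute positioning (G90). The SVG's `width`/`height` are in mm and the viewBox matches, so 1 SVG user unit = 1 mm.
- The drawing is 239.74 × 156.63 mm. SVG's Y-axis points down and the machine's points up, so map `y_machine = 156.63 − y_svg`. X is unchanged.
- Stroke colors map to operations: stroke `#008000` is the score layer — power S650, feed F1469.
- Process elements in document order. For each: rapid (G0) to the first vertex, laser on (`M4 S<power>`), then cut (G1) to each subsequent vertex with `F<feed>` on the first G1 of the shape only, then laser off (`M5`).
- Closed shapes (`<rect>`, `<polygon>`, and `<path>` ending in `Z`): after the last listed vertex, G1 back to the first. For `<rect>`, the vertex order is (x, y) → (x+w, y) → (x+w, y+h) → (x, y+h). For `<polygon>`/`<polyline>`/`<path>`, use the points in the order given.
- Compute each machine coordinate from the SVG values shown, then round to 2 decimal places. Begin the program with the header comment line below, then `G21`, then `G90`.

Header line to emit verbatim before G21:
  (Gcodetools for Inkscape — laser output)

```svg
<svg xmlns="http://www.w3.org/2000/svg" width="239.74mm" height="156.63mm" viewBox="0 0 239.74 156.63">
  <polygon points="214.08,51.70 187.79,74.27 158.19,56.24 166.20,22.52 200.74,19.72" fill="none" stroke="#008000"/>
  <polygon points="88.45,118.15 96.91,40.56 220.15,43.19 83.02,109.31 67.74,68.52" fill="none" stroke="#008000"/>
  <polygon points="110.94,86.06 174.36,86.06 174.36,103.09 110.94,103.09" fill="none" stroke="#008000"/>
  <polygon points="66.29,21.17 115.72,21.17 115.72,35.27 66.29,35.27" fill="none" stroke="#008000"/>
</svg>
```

(Gcodetools for Inkscape — laser output)
G21
G90
G0 X214.08 Y104.93
M4 S650
G1 X187.79 Y82.36 F1469
G1 X158.19 Y100.39
G1 X166.20 Y134.11
G1 X200.74 Y136.91
G1 X214.08 Y104.93
M5
G0 X88.45 Y38.48
M4 S650
G1 X96.91 Y116.07 F1469
G1 X220.15 Y113.44
G1 X83.02 Y47.32
G1 X67.74 Y88.11
G1 X88.45 Y38.48
M5
G0 X110.94 Y70.57
M4 S650
G1 X174.36 Y70.57 F1469
G1 X174.36 Y53.54
G1 X110.94 Y53.54
G1 X110.94 Y70.57
M5
G0 X66.29 Y135.46
M4 S650
G1 X115.72 Y135.46 F1469
G1 X115.72 Y121.36
G1 X66.29 Y121.36
G1 X66.29 Y135.46
M5

Since the viewBox matches the mm dimensions, user units are millimetres directly. The only transform is the Y-flip y_m = 156.63 − y_svg.

Shape 1 is a regular polygon drawn with `<polygon>`. Its stroke #008000 means score at S650, F1469. After flipping Y the toolpath is (214.08,104.93) → (187.79,82.36) → (158.19,100.39) → (166.20,134.11) → (200.74,136.91) → (214.08,104.93), returning to the start.

Shape 2 is a closed polygon drawn with `<polygon>`. Its stroke #008000 means score at S650, F1469. After flipping Y the toolpath is (88.45,38.48) → (96.91,116.07) → (220.15,113.44) → (83.02,47.32) → (67.74,88.11) → (88.45,38.48), returning to the start.

Shape 3 is a rectangle drawn with `<polygon>`. Its stroke #008000 means score at S650, F1469. After flipping Y the toolpath is (110.94,70.57) → (174.36,70.57) → (174.36,53.54) → (110.94,53.54) → (110.94,70.57), returning to the start.

Shape 4 is a rectangle drawn with `<polygon>`. Its stroke #008000 means score at S650, F1469. After flipping Y the toolpath is (66.29,135.46) → (115.72,135.46) → (115.72,121.36) → (66.29,121.36) → (66.29,135.46), returning to the start.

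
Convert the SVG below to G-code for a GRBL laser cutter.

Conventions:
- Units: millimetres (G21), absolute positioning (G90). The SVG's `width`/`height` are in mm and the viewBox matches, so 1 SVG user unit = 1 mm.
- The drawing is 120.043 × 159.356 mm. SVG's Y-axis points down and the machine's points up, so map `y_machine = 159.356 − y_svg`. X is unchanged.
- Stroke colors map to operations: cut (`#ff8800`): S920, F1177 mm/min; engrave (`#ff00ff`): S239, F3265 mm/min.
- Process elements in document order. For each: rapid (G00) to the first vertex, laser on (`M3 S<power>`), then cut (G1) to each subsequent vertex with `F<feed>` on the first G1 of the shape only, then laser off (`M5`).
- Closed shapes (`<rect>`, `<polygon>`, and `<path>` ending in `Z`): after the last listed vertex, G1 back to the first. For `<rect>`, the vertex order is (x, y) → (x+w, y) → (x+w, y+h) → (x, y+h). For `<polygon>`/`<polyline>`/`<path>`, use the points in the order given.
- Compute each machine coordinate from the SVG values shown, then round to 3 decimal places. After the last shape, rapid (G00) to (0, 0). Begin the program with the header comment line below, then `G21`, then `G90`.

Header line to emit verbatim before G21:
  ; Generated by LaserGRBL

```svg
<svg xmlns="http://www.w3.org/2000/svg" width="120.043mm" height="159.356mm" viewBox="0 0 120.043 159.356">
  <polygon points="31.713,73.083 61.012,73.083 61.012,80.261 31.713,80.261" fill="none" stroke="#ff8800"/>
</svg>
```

; Generated by LaserGRBL
G21
G90
G00 X31.713 Y86.273
M3 S920
G1 X61.012 Y86.273 F1177
G1 X61.012 Y79.095
G1 X31.713 Y79.095
G1 X31.713 Y86.273
M5
G00 X0.000 Y0.000

viewBox `0 0 120.043 159.356` with mm width/height → 1 unit = 1 mm. Flip: y_m = 159.356 − y_svg.

**Shape 1** — `<polygon>` rectangle, stroke `#ff8800` → cut (S920, F1177). Machine vertices: (31.713,86.273) → (61.012,86.273) → (61.012,79.095) → (31.713,79.095) → (31.713,86.273). Closed: final G1 returns to the first vertex.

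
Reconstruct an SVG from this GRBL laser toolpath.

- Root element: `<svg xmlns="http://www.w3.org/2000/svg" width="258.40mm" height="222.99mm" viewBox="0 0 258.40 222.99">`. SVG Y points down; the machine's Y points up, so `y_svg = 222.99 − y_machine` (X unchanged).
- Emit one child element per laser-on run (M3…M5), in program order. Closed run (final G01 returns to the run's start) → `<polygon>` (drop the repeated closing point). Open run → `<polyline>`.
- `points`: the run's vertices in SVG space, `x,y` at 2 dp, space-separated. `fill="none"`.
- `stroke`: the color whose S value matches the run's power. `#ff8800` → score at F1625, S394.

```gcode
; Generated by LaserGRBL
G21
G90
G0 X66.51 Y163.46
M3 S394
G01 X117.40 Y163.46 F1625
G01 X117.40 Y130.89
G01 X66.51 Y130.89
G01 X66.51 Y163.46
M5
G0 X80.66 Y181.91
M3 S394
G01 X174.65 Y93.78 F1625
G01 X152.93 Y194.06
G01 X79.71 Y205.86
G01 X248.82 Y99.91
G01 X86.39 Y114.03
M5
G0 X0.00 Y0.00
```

Each laser-on run becomes one SVG element. Flip Y back into SVG space with y_svg = 222.99 − y_machine. Every run uses S394, so all elements get stroke `#ff8800` (score).

Run 1: The run returns to its start, so emit a `<polygon>` with points (Y-flipped): 66.51,59.53 117.40,59.53 117.40,92.10 66.51,92.10.

Run 2: The run is open, so emit a `<polyline>` with points (Y-flipped): 80.66,41.08 174.65,129.21 152.93,28.93 79.71,17.13 248.82,123.08 86.39,108.96.

<svg xmlns="http://www.w3.org/2000/svg" width="258.40mm" height="222.99mm" viewBox="0 0 258.40 222.99">
  <polygon points="66.51,59.53 117.40,59.53 117.40,92.10 66.51,92.10" fill="none" stroke="#ff8800"/>
  <polyline points="80.66,41.08 174.65,129.21 152.93,28.93 79.71,17.13 248.82,123.08 86.39,108.96" fill="none" stroke="#ff8800"/>
</svg>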